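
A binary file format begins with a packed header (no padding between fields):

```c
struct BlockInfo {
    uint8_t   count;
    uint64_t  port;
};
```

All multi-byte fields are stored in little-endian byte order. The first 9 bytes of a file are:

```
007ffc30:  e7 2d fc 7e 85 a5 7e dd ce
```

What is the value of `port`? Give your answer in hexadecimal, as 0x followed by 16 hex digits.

0xCEDD7EA5857EFC2D

`port` follows `count` (1 byte), so it starts at byte offset 1 and occupies 8 bytes.
Bytes at offsets 1..8: 2D FC 7E 85 A5 7E DD CE.
In little-endian order the low byte comes first in memory.
Reassemble most-significant byte first: CE DD 7E A5 85 7E FC 2D → 0xCEDD7EA5857EFC2D.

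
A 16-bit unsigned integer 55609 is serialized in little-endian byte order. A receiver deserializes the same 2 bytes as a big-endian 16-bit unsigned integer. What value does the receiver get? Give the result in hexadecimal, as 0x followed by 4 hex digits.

55609 in 16-bit hexadecimal is 0xD939.
Stored little-endian, the bytes at ascending addresses are 39 D9.
Read back as big-endian, the last byte is least significant, giving 0x39D9.

0x39D9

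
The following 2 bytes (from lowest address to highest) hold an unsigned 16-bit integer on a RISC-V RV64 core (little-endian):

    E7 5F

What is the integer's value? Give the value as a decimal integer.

24551

In little-endian order the low byte comes first in memory.
Reassemble most-significant byte first: 5F E7 → 0x5FE7.
0x5FE7 = 24551.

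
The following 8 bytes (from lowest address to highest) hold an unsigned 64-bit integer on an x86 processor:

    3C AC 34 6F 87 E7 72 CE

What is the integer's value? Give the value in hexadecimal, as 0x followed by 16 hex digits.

In little-endian order the low byte comes first in memory.
Reassemble most-significant byte first: CE 72 E7 87 6F 34 AC 3C → 0xCE72E7876F34AC3C.

0xCE72E7876F34AC3C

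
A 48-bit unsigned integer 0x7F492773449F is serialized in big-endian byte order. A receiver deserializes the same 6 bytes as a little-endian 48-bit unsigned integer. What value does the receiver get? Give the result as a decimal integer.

175116338547071

Stored big-endian, the bytes at ascending addresses are 7F 49 27 73 44 9F.
Read back as little-endian, the first byte is least significant, giving 0x9F447327497F.
0x9F447327497F = 175116338547071.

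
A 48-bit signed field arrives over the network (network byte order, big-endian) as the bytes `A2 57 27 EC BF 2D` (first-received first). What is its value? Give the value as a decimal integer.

Big-endian: lowest address holds the most-significant byte.
The bytes are already most-significant first: 0xA25727ECBF2D.
Top bit is set, so as a signed 48-bit value this is 0xA25727ECBF2D − 2^48 = -102979761029331.

-102979761029331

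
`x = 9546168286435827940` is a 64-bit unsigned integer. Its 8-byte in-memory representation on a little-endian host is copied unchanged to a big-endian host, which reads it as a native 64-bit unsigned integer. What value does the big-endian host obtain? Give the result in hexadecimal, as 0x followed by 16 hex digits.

0xE4601B8F7ACD7A84

9546168286435827940 in 64-bit hexadecimal is 0x847ACD7A8F1B60E4.
Stored little-endian, the bytes at ascending addresses are E4 60 1B 8F 7A CD 7A 84.
Read back as big-endian, the last byte is least significant, giving 0xE4601B8F7ACD7A84.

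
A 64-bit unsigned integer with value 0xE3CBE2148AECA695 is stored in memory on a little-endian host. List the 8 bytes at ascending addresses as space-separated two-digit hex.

95 A6 EC 8A 14 E2 CB E3

Split into bytes (most-significant first): E3 CB E2 14 8A EC A6 95.
In little-endian order the low byte comes first in memory.
So at ascending addresses the bytes are 95 A6 EC 8A 14 E2 CB E3.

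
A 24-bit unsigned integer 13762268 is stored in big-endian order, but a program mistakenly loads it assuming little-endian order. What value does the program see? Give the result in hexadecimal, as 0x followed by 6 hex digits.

0xDCFED1

13762268 in 24-bit hexadecimal is 0xD1FEDC.
Stored big-endian, the bytes at ascending addresses are D1 FE DC.
Read back as little-endian, the first byte is least significant, giving 0xDCFED1.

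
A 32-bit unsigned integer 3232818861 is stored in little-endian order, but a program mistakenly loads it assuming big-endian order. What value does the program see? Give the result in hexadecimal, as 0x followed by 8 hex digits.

0xADE6B0C0

3232818861 in 32-bit hexadecimal is 0xC0B0E6AD.
Stored little-endian, the bytes at ascending addresses are AD E6 B0 C0.
Read back as big-endian, the last byte is least significant, giving 0xADE6B0C0.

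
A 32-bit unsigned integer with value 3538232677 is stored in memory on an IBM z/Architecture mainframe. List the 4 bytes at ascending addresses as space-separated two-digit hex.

D2 E5 25 65

3538232677 in hexadecimal, padded to 32 bits, is 0xD2E52565.
Split into bytes (most-significant first): D2 E5 25 65.
Big-endian stores the most-significant byte at the lowest address.
So the memory order matches the most-significant-first order: D2 E5 25 65.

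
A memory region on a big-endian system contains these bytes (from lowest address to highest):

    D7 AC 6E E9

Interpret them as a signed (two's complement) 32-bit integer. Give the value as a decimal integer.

-676565271

Big-endian stores the most-significant byte at the lowest address.
The bytes are already most-significant first: 0xD7AC6EE9.
Top bit is set, so as a signed 32-bit value this is 0xD7AC6EE9 − 2^32 = -676565271.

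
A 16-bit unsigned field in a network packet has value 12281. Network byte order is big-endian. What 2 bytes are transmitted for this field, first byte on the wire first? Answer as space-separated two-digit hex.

2F F9

12281 in hexadecimal, padded to 16 bits, is 0x2FF9.
Split into bytes (most-significant first): 2F F9.
Big-endian: lowest address holds the most-significant byte.
So the memory order matches the most-significant-first order: 2F F9.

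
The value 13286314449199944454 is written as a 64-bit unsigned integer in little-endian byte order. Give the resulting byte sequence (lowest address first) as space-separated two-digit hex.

13286314449199944454 in hexadecimal, padded to 64 bits, is 0xB8627898FEB3D306.
Split into bytes (most-significant first): B8 62 78 98 FE B3 D3 06.
Little-endian: lowest address holds the least-significant byte.
So at ascending addresses the bytes are 06 D3 B3 FE 98 78 62 B8.

06 D3 B3 FE 98 78 62 B8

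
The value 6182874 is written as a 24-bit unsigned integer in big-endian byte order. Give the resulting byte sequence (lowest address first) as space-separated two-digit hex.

6182874 in hexadecimal, padded to 24 bits, is 0x5E57DA.
Split into bytes (most-significant first): 5E 57 DA.
Big-endian: lowest address holds the most-significant byte.
So the memory order matches the most-significant-first order: 5E 57 DA.

5E 57 DA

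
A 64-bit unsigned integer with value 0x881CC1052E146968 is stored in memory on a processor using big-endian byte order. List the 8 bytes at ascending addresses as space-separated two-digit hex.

88 1C C1 05 2E 14 69 68

Split into bytes (most-significant first): 88 1C C1 05 2E 14 69 68.
In big-endian order the high byte comes first in memory.
So the memory order matches the most-significant-first order: 88 1C C1 05 2E 14 69 68.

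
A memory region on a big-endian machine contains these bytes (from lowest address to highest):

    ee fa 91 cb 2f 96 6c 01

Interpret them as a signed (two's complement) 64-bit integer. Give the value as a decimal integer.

Big-endian stores the most-significant byte at the lowest address.
The bytes are already most-significant first: 0xEEFA91CB2F966C01.
Top bit is set, so as a signed 64-bit value this is 0xEEFA91CB2F966C01 − 2^64 = -1226507646642263039.

-1226507646642263039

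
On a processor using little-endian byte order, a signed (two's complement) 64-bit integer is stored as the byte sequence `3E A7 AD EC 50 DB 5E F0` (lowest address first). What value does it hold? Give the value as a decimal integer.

In little-endian order the low byte comes first in memory.
Reassemble most-significant byte first: F0 5E DB 50 EC AD A7 3E → 0xF05EDB50ECADA73E.
Top bit is set, so as a signed 64-bit value this is 0xF05EDB50ECADA73E − 2^64 = -1126221716181375170.

-1126221716181375170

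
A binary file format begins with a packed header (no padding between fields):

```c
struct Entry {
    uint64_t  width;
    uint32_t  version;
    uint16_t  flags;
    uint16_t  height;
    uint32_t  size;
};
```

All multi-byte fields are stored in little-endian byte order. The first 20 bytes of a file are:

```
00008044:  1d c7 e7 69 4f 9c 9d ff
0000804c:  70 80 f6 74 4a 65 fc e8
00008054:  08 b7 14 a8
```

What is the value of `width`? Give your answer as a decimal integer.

18419049915908343581

`width` is the first field, at byte offset 0, occupying 8 bytes.
Bytes at offsets 0..7: 1D C7 E7 69 4F 9C 9D FF.
In little-endian order the low byte comes first in memory.
Reassemble most-significant byte first: FF 9D 9C 4F 69 E7 C7 1D → 0xFF9D9C4F69E7C71D.
0xFF9D9C4F69E7C71D = 18419049915908343581.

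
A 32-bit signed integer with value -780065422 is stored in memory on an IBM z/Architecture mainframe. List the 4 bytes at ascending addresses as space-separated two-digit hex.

Two's complement of -780065422 in 32 bits: 780065422 = 0x2E7EDA8E; invert → 0xD1812571; add 1 → 0xD1812572.
Split into bytes (most-significant first): D1 81 25 72.
Big-endian stores the most-significant byte at the lowest address.
So the memory order matches the most-significant-first order: D1 81 25 72.

D1 81 25 72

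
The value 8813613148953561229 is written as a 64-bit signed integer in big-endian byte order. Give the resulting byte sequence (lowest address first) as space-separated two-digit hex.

8813613148953561229 in hexadecimal, padded to 64 bits, is 0x7A503E766316C88D.
Split into bytes (most-significant first): 7A 50 3E 76 63 16 C8 8D.
Big-endian stores the most-significant byte at the lowest address.
So the memory order matches the most-significant-first order: 7A 50 3E 76 63 16 C8 8D.

7A 50 3E 76 63 16 C8 8D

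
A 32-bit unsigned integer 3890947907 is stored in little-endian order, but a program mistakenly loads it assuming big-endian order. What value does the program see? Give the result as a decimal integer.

3890947907 in 32-bit hexadecimal is 0xE7EB2743.
Stored little-endian, the bytes at ascending addresses are 43 27 EB E7.
Read back as big-endian, the last byte is least significant, giving 0x4327EBE7.
0x4327EBE7 = 1126689767.

1126689767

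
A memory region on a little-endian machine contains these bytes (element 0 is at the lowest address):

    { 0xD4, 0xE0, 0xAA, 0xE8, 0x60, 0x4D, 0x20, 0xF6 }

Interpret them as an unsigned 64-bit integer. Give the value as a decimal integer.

Little-endian: lowest address holds the least-significant byte.
Reassemble most-significant byte first: F6 20 4D 60 E8 AA E0 D4 → 0xF6204D60E8AAE0D4.
0xF6204D60E8AAE0D4 = 17735260411200725204.

17735260411200725204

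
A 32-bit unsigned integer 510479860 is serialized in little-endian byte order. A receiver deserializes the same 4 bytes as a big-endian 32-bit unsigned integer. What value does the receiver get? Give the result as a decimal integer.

510479860 in 32-bit hexadecimal is 0x1E6D4DF4.
Stored little-endian, the bytes at ascending addresses are F4 4D 6D 1E.
Read back as big-endian, the last byte is least significant, giving 0xF44D6D1E.
0xF44D6D1E = 4098714910.

4098714910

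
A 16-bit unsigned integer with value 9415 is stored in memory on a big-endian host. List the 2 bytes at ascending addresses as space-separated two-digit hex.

24 C7

9415 in hexadecimal, padded to 16 bits, is 0x24C7.
Split into bytes (most-significant first): 24 C7.
In big-endian order the high byte comes first in memory.
So the memory order matches the most-significant-first order: 24 C7.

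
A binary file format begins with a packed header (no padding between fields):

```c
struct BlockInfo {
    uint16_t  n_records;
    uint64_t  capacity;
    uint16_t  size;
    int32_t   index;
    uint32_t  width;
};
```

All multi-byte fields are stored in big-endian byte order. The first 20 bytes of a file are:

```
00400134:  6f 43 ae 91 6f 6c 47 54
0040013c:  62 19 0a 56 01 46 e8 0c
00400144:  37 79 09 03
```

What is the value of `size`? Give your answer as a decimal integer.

2646

`size` follows `n_records` (2 B), `capacity` (8 B), so it starts at offset 2 + 8 = 10 and occupies 2 bytes.
Bytes at offsets 10..11: 0A 56.
Big-endian stores the most-significant byte at the lowest address.
The bytes are already most-significant first: 0x0A56.
0x0A56 = 2646.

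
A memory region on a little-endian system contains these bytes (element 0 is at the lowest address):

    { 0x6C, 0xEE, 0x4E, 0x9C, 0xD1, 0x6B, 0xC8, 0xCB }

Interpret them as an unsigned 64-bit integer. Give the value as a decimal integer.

Little-endian: lowest address holds the least-significant byte.
Reassemble most-significant byte first: CB C8 6B D1 9C 4E EE 6C → 0xCBC86BD19C4EEE6C.
0xCBC86BD19C4EEE6C = 14684105133056257644.

14684105133056257644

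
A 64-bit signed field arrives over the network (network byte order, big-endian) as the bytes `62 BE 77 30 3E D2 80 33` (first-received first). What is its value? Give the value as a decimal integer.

7115255510388080691

Big-endian stores the most-significant byte at the lowest address.
The bytes are already most-significant first: 0x62BE77303ED28033.
0x62BE77303ED28033 = 7115255510388080691.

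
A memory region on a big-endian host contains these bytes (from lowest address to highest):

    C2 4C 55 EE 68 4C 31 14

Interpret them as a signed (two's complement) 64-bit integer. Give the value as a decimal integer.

-4446084249681121004

Big-endian stores the most-significant byte at the lowest address.
The bytes are already most-significant first: 0xC24C55EE684C3114.
Top bit is set, so as a signed 64-bit value this is 0xC24C55EE684C3114 − 2^64 = -4446084249681121004.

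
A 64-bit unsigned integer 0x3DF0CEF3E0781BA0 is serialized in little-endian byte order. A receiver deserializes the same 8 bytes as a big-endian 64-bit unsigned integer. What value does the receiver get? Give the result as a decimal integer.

Stored little-endian, the bytes at ascending addresses are A0 1B 78 E0 F3 CE F0 3D.
Read back as big-endian, the last byte is least significant, giving 0xA01B78E0F3CEF03D.
0xA01B78E0F3CEF03D = 11536947777998090301.

11536947777998090301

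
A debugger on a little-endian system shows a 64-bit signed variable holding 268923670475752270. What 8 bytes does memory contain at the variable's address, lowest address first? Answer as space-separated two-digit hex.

4E C3 66 4A A7 68 BB 03

268923670475752270 in hexadecimal, padded to 64 bits, is 0x03BB68A74A66C34E.
Split into bytes (most-significant first): 03 BB 68 A7 4A 66 C3 4E.
Little-endian stores the least-significant byte at the lowest address.
So at ascending addresses the bytes are 4E C3 66 4A A7 68 BB 03.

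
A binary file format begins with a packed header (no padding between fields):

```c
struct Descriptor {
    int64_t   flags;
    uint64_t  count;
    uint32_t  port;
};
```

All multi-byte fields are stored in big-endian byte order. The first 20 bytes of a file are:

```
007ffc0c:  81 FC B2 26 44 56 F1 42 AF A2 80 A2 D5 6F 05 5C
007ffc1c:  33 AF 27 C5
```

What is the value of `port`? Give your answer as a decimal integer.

`port` follows `flags` (8 B), `count` (8 B), so it starts at offset 8 + 8 = 16 and occupies 4 bytes.
Bytes at offsets 16..19: 33 AF 27 C5.
In big-endian order the high byte comes first in memory.
The bytes are already most-significant first: 0x33AF27C5.
0x33AF27C5 = 867116997.

867116997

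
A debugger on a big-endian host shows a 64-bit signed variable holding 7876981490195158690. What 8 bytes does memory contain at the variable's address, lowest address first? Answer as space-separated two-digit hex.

7876981490195158690 in hexadecimal, padded to 64 bits, is 0x6D50A8EE6968D6A2.
Split into bytes (most-significant first): 6D 50 A8 EE 69 68 D6 A2.
Big-endian: lowest address holds the most-significant byte.
So the memory order matches the most-significant-first order: 6D 50 A8 EE 69 68 D6 A2.

6D 50 A8 EE 69 68 D6 A2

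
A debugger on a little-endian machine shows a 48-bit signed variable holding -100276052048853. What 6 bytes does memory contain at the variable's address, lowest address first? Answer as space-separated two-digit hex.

2B C4 89 A9 CC A4

Two's complement of -100276052048853 in 48 bits: 100276052048853 = 0x5B3356763BD5; invert → 0xA4CCA989C42A; add 1 → 0xA4CCA989C42B.
Split into bytes (most-significant first): A4 CC A9 89 C4 2B.
In little-endian order the low byte comes first in memory.
So at ascending addresses the bytes are 2B C4 89 A9 CC A4.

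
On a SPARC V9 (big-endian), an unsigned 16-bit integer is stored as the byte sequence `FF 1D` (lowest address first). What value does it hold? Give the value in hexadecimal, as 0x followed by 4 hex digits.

Big-endian: lowest address holds the most-significant byte.
The bytes are already most-significant first: 0xFF1D.

0xFF1D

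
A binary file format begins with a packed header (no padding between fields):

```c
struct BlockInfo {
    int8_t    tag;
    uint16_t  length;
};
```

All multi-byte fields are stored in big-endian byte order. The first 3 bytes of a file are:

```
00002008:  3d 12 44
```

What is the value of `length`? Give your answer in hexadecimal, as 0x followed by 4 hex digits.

0x1244

`length` follows `tag` (1 byte), so it starts at byte offset 1 and occupies 2 bytes.
Bytes at offsets 1..2: 12 44.
In big-endian order the high byte comes first in memory.
The bytes are already most-significant first: 0x1244.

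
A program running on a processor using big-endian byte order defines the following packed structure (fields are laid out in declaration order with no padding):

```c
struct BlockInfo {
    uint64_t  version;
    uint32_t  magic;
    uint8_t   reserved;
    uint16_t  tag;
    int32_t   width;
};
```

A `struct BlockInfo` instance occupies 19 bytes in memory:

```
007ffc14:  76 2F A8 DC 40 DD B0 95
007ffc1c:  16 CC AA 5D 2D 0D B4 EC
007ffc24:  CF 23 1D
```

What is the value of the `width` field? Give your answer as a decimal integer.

-321969379

`width` follows `version` (8 B), `magic` (4 B), `reserved` (1 B), `tag` (2 B), so it starts at offset 8 + 4 + 1 + 2 = 15 and occupies 4 bytes.
Bytes at offsets 15..18: EC CF 23 1D.
Big-endian stores the most-significant byte at the lowest address.
The bytes are already most-significant first: 0xECCF231D.
Top bit is set, so as a signed 32-bit value this is 0xECCF231D − 2^32 = -321969379.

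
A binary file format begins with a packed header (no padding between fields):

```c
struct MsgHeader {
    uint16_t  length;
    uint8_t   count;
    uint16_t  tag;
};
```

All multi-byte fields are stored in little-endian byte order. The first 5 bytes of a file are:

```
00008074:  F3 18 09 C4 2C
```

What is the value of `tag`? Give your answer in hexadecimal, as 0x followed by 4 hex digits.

0x2CC4

`tag` follows `length` (2 B), `count` (1 B), so it starts at offset 2 + 1 = 3 and occupies 2 bytes.
Bytes at offsets 3..4: C4 2C.
Little-endian stores the least-significant byte at the lowest address.
Reassemble most-significant byte first: 2C C4 → 0x2CC4.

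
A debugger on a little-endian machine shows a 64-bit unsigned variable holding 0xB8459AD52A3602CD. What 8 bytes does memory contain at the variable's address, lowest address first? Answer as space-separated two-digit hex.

CD 02 36 2A D5 9A 45 B8

Split into bytes (most-significant first): B8 45 9A D5 2A 36 02 CD.
In little-endian order the low byte comes first in memory.
So at ascending addresses the bytes are CD 02 36 2A D5 9A 45 B8.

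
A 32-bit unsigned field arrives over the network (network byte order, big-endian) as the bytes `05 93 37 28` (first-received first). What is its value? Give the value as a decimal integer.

Big-endian: lowest address holds the most-significant byte.
The bytes are already most-significant first: 0x05933728.
0x05933728 = 93533992.

93533992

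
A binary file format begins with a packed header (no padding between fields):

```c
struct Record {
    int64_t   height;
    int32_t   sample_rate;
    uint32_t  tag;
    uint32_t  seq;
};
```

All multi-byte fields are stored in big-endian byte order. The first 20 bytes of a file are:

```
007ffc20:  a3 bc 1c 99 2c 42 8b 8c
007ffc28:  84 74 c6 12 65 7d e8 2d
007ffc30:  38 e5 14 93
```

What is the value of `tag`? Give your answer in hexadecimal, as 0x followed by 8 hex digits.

0x657DE82D

`tag` follows `height` (8 B), `sample_rate` (4 B), so it starts at offset 8 + 4 = 12 and occupies 4 bytes.
Bytes at offsets 12..15: 65 7D E8 2D.
In big-endian order the high byte comes first in memory.
The bytes are already most-significant first: 0x657DE82D.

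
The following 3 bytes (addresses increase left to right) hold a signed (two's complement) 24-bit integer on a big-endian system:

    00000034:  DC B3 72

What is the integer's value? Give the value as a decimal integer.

-2313358

Big-endian stores the most-significant byte at the lowest address.
The bytes are already most-significant first: 0xDCB372.
Top bit is set, so as a signed 24-bit value this is 0xDCB372 − 2^24 = -2313358.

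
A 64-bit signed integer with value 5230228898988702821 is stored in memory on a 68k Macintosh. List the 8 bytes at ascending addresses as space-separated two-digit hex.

48 95 81 79 02 34 3C 65

5230228898988702821 in hexadecimal, padded to 64 bits, is 0x4895817902343C65.
Split into bytes (most-significant first): 48 95 81 79 02 34 3C 65.
Big-endian: lowest address holds the most-significant byte.
So the memory order matches the most-significant-first order: 48 95 81 79 02 34 3C 65.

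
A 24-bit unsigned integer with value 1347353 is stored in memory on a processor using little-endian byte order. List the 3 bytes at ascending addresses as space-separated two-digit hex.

1347353 in hexadecimal, padded to 24 bits, is 0x148F19.
Split into bytes (most-significant first): 14 8F 19.
In little-endian order the low byte comes first in memory.
So at ascending addresses the bytes are 19 8F 14.

19 8F 14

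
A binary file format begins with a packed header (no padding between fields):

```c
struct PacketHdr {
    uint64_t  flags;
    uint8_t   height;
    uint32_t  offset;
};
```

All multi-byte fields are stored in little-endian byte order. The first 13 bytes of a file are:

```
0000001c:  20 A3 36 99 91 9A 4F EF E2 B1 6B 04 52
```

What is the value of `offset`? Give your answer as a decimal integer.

1376021425

`offset` follows `flags` (8 B), `height` (1 B), so it starts at offset 8 + 1 = 9 and occupies 4 bytes.
Bytes at offsets 9..12: B1 6B 04 52.
Little-endian: lowest address holds the least-significant byte.
Reassemble most-significant byte first: 52 04 6B B1 → 0x52046BB1.
0x52046BB1 = 1376021425.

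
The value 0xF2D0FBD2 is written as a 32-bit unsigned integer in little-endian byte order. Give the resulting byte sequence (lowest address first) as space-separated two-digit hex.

Split into bytes (most-significant first): F2 D0 FB D2.
Little-endian stores the least-significant byte at the lowest address.
So at ascending addresses the bytes are D2 FB D0 F2.

D2 FB D0 F2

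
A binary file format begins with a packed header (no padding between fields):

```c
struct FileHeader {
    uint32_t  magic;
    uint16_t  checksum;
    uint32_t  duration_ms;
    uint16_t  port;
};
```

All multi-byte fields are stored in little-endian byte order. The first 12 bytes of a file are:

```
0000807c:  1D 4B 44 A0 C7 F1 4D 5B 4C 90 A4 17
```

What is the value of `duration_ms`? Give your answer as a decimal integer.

2420923213

`duration_ms` follows `magic` (4 B), `checksum` (2 B), so it starts at offset 4 + 2 = 6 and occupies 4 bytes.
Bytes at offsets 6..9: 4D 5B 4C 90.
Little-endian stores the least-significant byte at the lowest address.
Reassemble most-significant byte first: 90 4C 5B 4D → 0x904C5B4D.
0x904C5B4D = 2420923213.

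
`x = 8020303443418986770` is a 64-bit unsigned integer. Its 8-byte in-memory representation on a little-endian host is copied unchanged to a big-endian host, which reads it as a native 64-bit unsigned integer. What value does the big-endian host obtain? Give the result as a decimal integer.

1349342692015295855

8020303443418986770 in 64-bit hexadecimal is 0x6F4DD77D07D4B912.
Stored little-endian, the bytes at ascending addresses are 12 B9 D4 07 7D D7 4D 6F.
Read back as big-endian, the last byte is least significant, giving 0x12B9D4077DD74D6F.
0x12B9D4077DD74D6F = 1349342692015295855.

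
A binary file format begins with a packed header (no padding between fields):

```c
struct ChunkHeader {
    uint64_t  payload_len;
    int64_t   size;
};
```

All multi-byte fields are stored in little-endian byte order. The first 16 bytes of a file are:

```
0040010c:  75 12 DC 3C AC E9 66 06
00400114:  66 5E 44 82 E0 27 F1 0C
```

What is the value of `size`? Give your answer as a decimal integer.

`size` follows `payload_len` (8 bytes), so it starts at byte offset 8 and occupies 8 bytes.
Bytes at offsets 8..15: 66 5E 44 82 E0 27 F1 0C.
Little-endian stores the least-significant byte at the lowest address.
Reassemble most-significant byte first: 0C F1 27 E0 82 44 5E 66 → 0x0CF127E082445E66.
0x0CF127E082445E66 = 932570443054079590.

932570443054079590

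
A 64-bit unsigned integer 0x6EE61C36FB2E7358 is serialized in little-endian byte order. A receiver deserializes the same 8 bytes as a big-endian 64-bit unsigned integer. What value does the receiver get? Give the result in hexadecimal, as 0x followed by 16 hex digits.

0x58732EFB361CE66E

Stored little-endian, the bytes at ascending addresses are 58 73 2E FB 36 1C E6 6E.
Read back as big-endian, the last byte is least significant, giving 0x58732EFB361CE66E.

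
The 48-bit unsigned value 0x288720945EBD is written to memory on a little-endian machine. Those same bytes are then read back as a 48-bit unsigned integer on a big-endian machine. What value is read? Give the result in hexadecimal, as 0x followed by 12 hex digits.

0xBD5E94208728

Stored little-endian, the bytes at ascending addresses are BD 5E 94 20 87 28.
Read back as big-endian, the last byte is least significant, giving 0xBD5E94208728.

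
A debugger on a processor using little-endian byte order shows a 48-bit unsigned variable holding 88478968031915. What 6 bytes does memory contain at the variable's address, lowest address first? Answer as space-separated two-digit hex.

AB AA 75 9D 78 50

88478968031915 in hexadecimal, padded to 48 bits, is 0x50789D75AAAB.
Split into bytes (most-significant first): 50 78 9D 75 AA AB.
In little-endian order the low byte comes first in memory.
So at ascending addresses the bytes are AB AA 75 9D 78 50.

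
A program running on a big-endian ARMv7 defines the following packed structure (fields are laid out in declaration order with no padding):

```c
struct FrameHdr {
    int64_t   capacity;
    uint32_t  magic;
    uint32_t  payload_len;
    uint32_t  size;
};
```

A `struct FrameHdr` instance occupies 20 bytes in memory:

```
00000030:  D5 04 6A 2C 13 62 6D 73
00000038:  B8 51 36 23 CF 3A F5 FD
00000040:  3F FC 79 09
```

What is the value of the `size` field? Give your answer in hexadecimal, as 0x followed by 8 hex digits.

0x3FFC7909

`size` follows `capacity` (8 B), `magic` (4 B), `payload_len` (4 B), so it starts at offset 8 + 4 + 4 = 16 and occupies 4 bytes.
Bytes at offsets 16..19: 3F FC 79 09.
Big-endian: lowest address holds the most-significant byte.
The bytes are already most-significant first: 0x3FFC7909.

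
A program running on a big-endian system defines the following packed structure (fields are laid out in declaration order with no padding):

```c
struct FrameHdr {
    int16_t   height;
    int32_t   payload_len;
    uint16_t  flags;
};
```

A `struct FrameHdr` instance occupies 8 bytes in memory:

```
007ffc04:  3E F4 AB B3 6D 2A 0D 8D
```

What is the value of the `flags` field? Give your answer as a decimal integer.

`flags` follows `height` (2 B), `payload_len` (4 B), so it starts at offset 2 + 4 = 6 and occupies 2 bytes.
Bytes at offsets 6..7: 0D 8D.
In big-endian order the high byte comes first in memory.
The bytes are already most-significant first: 0x0D8D.
0x0D8D = 3469.

3469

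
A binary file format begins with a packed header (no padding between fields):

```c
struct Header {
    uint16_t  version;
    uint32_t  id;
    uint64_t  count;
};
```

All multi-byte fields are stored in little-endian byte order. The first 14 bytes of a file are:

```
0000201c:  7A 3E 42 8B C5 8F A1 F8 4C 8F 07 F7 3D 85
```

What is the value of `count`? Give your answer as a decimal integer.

9601101592464783521

`count` follows `version` (2 B), `id` (4 B), so it starts at offset 2 + 4 = 6 and occupies 8 bytes.
Bytes at offsets 6..13: A1 F8 4C 8F 07 F7 3D 85.
In little-endian order the low byte comes first in memory.
Reassemble most-significant byte first: 85 3D F7 07 8F 4C F8 A1 → 0x853DF7078F4CF8A1.
0x853DF7078F4CF8A1 = 9601101592464783521.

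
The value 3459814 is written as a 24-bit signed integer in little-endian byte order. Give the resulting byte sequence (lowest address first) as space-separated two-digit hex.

3459814 in hexadecimal, padded to 24 bits, is 0x34CAE6.
Split into bytes (most-significant first): 34 CA E6.
Little-endian: lowest address holds the least-significant byte.
So at ascending addresses the bytes are E6 CA 34.

E6 CA 34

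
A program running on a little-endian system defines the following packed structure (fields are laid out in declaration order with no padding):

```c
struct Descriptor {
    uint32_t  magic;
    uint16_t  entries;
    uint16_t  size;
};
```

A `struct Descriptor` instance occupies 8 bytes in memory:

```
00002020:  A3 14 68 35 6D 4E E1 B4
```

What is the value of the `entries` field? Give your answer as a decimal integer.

`entries` follows `magic` (4 bytes), so it starts at byte offset 4 and occupies 2 bytes.
Bytes at offsets 4..5: 6D 4E.
Little-endian: lowest address holds the least-significant byte.
Reassemble most-significant byte first: 4E 6D → 0x4E6D.
0x4E6D = 20077.

20077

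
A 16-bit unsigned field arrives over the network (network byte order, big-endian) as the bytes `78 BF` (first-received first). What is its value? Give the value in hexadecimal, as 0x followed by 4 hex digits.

0x78BF

Big-endian: lowest address holds the most-significant byte.
The bytes are already most-significant first: 0x78BF.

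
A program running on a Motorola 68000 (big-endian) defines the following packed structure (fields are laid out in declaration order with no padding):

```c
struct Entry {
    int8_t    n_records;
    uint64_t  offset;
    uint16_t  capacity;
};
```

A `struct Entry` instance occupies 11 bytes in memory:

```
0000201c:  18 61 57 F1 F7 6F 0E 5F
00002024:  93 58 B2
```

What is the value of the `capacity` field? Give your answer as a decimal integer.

22706

`capacity` follows `n_records` (1 B), `offset` (8 B), so it starts at offset 1 + 8 = 9 and occupies 2 bytes.
Bytes at offsets 9..10: 58 B2.
Big-endian stores the most-significant byte at the lowest address.
The bytes are already most-significant first: 0x58B2.
0x58B2 = 22706.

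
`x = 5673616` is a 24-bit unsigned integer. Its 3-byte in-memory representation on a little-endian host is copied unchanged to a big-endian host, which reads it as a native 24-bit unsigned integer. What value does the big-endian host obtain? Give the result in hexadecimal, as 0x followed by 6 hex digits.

5673616 in 24-bit hexadecimal is 0x569290.
Stored little-endian, the bytes at ascending addresses are 90 92 56.
Read back as big-endian, the last byte is least significant, giving 0x909256.

0x909256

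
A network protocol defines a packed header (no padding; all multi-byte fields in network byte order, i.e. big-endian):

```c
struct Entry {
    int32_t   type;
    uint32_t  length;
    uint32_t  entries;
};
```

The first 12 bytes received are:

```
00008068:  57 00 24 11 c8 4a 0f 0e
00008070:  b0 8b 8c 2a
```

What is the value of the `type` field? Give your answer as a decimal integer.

`type` is the first field, at byte offset 0, occupying 4 bytes.
Bytes at offsets 0..3: 57 00 24 11.
Big-endian: lowest address holds the most-significant byte.
The bytes are already most-significant first: 0x57002411.
0x57002411 = 1459627025.

1459627025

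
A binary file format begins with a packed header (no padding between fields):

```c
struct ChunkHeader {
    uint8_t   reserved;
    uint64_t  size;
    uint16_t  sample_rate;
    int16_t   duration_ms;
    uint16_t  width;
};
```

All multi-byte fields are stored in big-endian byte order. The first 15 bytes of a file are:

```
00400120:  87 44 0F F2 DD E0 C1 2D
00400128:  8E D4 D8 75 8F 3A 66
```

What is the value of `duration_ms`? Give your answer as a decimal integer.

30095

`duration_ms` follows `reserved` (1 B), `size` (8 B), `sample_rate` (2 B), so it starts at offset 1 + 8 + 2 = 11 and occupies 2 bytes.
Bytes at offsets 11..12: 75 8F.
In big-endian order the high byte comes first in memory.
The bytes are already most-significant first: 0x758F.
0x758F = 30095.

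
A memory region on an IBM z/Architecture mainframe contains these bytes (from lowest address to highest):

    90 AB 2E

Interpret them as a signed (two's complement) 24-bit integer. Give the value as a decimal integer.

Big-endian: lowest address holds the most-significant byte.
The bytes are already most-significant first: 0x90AB2E.
Top bit is set, so as a signed 24-bit value this is 0x90AB2E − 2^24 = -7296210.

-7296210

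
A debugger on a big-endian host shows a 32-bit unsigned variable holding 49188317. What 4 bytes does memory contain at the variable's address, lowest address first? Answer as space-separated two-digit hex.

49188317 in hexadecimal, padded to 32 bits, is 0x02EE8DDD.
Split into bytes (most-significant first): 02 EE 8D DD.
Big-endian stores the most-significant byte at the lowest address.
So the memory order matches the most-significant-first order: 02 EE 8D DD.

02 EE 8D DD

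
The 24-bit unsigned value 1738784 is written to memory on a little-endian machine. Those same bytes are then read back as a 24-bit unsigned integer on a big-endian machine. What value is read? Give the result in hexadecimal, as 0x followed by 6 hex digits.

1738784 in 24-bit hexadecimal is 0x1A8820.
Stored little-endian, the bytes at ascending addresses are 20 88 1A.
Read back as big-endian, the last byte is least significant, giving 0x20881A.

0x20881A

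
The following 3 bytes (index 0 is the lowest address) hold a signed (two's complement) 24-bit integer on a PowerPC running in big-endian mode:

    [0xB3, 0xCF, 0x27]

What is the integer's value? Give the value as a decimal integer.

In big-endian order the high byte comes first in memory.
The bytes are already most-significant first: 0xB3CF27.
Top bit is set, so as a signed 24-bit value this is 0xB3CF27 − 2^24 = -4993241.

-4993241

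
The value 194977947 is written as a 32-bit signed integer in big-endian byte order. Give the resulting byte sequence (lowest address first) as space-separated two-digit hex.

0B 9F 20 9B

194977947 in hexadecimal, padded to 32 bits, is 0x0B9F209B.
Split into bytes (most-significant first): 0B 9F 20 9B.
In big-endian order the high byte comes first in memory.
So the memory order matches the most-significant-first order: 0B 9F 20 9B.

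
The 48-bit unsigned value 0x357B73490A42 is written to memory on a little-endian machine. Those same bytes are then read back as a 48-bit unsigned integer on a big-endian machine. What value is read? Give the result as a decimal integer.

72611949411125

Stored little-endian, the bytes at ascending addresses are 42 0A 49 73 7B 35.
Read back as big-endian, the last byte is least significant, giving 0x420A49737B35.
0x420A49737B35 = 72611949411125.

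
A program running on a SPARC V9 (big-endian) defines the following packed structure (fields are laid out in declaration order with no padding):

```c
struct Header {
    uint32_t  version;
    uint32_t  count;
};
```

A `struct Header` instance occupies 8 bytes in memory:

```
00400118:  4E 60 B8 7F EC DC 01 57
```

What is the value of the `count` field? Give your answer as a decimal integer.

3973841239

`count` follows `version` (4 bytes), so it starts at byte offset 4 and occupies 4 bytes.
Bytes at offsets 4..7: EC DC 01 57.
In big-endian order the high byte comes first in memory.
The bytes are already most-significant first: 0xECDC0157.
0xECDC0157 = 3973841239.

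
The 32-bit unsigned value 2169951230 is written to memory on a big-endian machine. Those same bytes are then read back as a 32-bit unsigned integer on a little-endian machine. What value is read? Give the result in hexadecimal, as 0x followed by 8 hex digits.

2169951230 in 32-bit hexadecimal is 0x8156D3FE.
Stored big-endian, the bytes at ascending addresses are 81 56 D3 FE.
Read back as little-endian, the first byte is least significant, giving 0xFED35681.

0xFED35681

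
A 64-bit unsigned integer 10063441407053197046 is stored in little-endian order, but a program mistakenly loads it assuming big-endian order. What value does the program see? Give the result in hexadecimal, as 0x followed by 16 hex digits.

0xF6EE5C2DA486A88B

10063441407053197046 in 64-bit hexadecimal is 0x8BA886A42D5CEEF6.
Stored little-endian, the bytes at ascending addresses are F6 EE 5C 2D A4 86 A8 8B.
Read back as big-endian, the last byte is least significant, giving 0xF6EE5C2DA486A88B.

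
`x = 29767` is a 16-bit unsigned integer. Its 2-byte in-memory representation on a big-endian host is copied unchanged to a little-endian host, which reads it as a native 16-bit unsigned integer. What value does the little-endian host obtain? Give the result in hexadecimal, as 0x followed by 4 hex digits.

29767 in 16-bit hexadecimal is 0x7447.
Stored big-endian, the bytes at ascending addresses are 74 47.
Read back as little-endian, the first byte is least significant, giving 0x4774.

0x4774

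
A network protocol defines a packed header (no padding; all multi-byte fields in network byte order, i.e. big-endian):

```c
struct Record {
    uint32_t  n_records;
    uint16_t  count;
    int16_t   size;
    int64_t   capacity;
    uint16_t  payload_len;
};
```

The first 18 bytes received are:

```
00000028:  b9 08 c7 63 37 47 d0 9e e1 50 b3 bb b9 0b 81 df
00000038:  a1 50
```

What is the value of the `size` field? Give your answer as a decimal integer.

-12130

`size` follows `n_records` (4 B), `count` (2 B), so it starts at offset 4 + 2 = 6 and occupies 2 bytes.
Bytes at offsets 6..7: D0 9E.
Big-endian stores the most-significant byte at the lowest address.
The bytes are already most-significant first: 0xD09E.
Top bit is set, so as a signed 16-bit value this is 0xD09E − 2^16 = -12130.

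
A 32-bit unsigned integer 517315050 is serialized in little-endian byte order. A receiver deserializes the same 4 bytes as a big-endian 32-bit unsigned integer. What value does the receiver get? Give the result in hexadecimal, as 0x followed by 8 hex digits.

0xEA99D51E

517315050 in 32-bit hexadecimal is 0x1ED599EA.
Stored little-endian, the bytes at ascending addresses are EA 99 D5 1E.
Read back as big-endian, the last byte is least significant, giving 0xEA99D51E.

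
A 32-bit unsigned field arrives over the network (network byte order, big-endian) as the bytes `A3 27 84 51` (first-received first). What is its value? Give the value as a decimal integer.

2737275985

Big-endian: lowest address holds the most-significant byte.
The bytes are already most-significant first: 0xA3278451.
0xA3278451 = 2737275985.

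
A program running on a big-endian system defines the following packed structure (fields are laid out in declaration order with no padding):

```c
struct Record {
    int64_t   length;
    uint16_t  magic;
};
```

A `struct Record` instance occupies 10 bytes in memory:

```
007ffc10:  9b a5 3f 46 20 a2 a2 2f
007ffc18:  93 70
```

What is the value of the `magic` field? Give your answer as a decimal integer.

`magic` follows `length` (8 bytes), so it starts at byte offset 8 and occupies 2 bytes.
Bytes at offsets 8..9: 93 70.
Big-endian stores the most-significant byte at the lowest address.
The bytes are already most-significant first: 0x9370.
0x9370 = 37744.

37744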